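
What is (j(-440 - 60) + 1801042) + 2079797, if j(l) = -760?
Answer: 3880079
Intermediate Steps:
(j(-440 - 60) + 1801042) + 2079797 = (-760 + 1801042) + 2079797 = 1800282 + 2079797 = 3880079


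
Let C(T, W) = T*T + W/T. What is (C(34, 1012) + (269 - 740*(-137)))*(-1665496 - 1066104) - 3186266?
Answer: -4775412702122/17 ≈ -2.8091e+11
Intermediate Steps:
C(T, W) = T² + W/T
(C(34, 1012) + (269 - 740*(-137)))*(-1665496 - 1066104) - 3186266 = ((1012 + 34³)/34 + (269 - 740*(-137)))*(-1665496 - 1066104) - 3186266 = ((1012 + 39304)/34 + (269 + 101380))*(-2731600) - 3186266 = ((1/34)*40316 + 101649)*(-2731600) - 3186266 = (20158/17 + 101649)*(-2731600) - 3186266 = (1748191/17)*(-2731600) - 3186266 = -4775358535600/17 - 3186266 = -4775412702122/17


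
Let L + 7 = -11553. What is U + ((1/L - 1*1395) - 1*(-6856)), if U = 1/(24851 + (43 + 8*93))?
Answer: 809252695001/148187640 ≈ 5461.0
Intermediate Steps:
L = -11560 (L = -7 - 11553 = -11560)
U = 1/25638 (U = 1/(24851 + (43 + 744)) = 1/(24851 + 787) = 1/25638 ≈ 3.9005e-5)
U + ((1/L - 1*1395) - 1*(-6856)) = 1/25638 + ((1/(-11560) - 1*1395) - 1*(-6856)) = 1/25638 + ((-1/11560 - 1395) + 6856) = 1/25638 + (-16126201/11560 + 6856) = 1/25638 + 63129159/11560 = 809252695001/148187640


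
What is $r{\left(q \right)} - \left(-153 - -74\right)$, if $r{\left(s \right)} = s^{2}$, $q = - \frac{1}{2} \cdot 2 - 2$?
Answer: $88$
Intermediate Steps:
$q = -3$ ($q = \left(-1\right) \frac{1}{2} \cdot 2 - 2 = \left(- \frac{1}{2}\right) 2 - 2 = -1 - 2 = -3$)
$r{\left(q \right)} - \left(-153 - -74\right) = \left(-3\right)^{2} - \left(-153 - -74\right) = 9 - \left(-153 + 74\right) = 9 - -79 = 9 + 79 = 88$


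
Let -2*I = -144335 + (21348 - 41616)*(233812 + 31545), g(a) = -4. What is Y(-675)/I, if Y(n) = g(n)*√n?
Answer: -120*I*√3/5378400011 ≈ -3.8645e-8*I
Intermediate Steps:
Y(n) = -4*√n
I = 5378400011/2 (I = -(-144335 + (21348 - 41616)*(233812 + 31545))/2 = -(-144335 - 20268*265357)/2 = -(-144335 - 5378255676)/2 = -½*(-5378400011) = 5378400011/2 ≈ 2.6892e+9)
Y(-675)/I = (-60*I*√3)/(5378400011/2) = -60*I*√3*(2/5378400011) = -120*I*√3/5378400011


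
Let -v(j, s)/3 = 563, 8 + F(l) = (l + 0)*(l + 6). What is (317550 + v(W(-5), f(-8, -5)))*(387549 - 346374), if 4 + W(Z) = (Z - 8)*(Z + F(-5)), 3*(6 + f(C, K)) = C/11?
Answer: 13005576675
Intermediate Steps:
f(C, K) = -6 + C/33 (f(C, K) = -6 + (C/11)/3 = -6 + C/33)
F(l) = -8 + l*(6 + l) (F(l) = -8 + (l + 0)*(l + 6) = -8 + l*(6 + l))
W(Z) = -4 + (-13 + Z)*(-8 + Z) (W(Z) = -4 + (Z - 8)*(Z + (-8 + (-5)² + 6*(-5))) = -4 + (-8 + Z)*(Z + (-8 + 25 - 30)) = -4 + (-8 + Z)*(Z - 13) = -4 + (-8 + Z)*(-13 + Z) = -4 + (-13 + Z)*(-8 + Z))
v(j, s) = -1689 (v(j, s) = -3*563 = -1689)
(317550 + v(W(-5), f(-8, -5)))*(387549 - 346374) = (317550 - 1689)*(387549 - 346374) = 315861*41175 = 13005576675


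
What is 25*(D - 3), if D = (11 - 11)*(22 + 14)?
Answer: -75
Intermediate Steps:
D = 0 (D = 0*36 = 0)
25*(D - 3) = 25*(0 - 3) = 25*(-3) = -75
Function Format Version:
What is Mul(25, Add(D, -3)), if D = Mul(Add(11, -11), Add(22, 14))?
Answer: -75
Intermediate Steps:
D = 0 (D = Mul(0, 36) = 0)
Mul(25, Add(D, -3)) = Mul(25, Add(0, -3)) = Mul(25, -3) = -75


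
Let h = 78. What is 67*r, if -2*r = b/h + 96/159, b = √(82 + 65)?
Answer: -1072/53 - 469*√3/156 ≈ -25.434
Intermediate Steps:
b = 7*√3 (b = √147 = 7*√3 ≈ 12.124)
r = -16/53 - 7*√3/156 (r = -((7*√3)/78 + 96/159)/2 = -((7*√3)*(1/78) + 96*(1/159))/2 = -(7*√3/78 + 32/53)/2 = -(32/53 + 7*√3/78)/2 = -16/53 - 7*√3/156 ≈ -0.37961)
67*r = 67*(-16/53 - 7*√3/156) = -1072/53 - 469*√3/156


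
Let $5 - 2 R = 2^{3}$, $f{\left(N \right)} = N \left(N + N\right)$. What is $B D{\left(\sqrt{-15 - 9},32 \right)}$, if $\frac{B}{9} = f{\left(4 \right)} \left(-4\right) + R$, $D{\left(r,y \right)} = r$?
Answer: $- 2331 i \sqrt{6} \approx - 5709.8 i$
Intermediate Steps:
$f{\left(N \right)} = 2 N^{2}$ ($f{\left(N \right)} = N 2 N = 2 N^{2}$)
$R = - \frac{3}{2}$ ($R = \frac{5}{2} - \frac{2^{3}}{2} = \frac{5}{2} - 4 = - \frac{3}{2} \approx -1.5$)
$B = - \frac{2331}{2}$ ($B = 9 \left(2 \cdot 4^{2} \left(-4\right) - \frac{3}{2}\right) = 9 \left(2 \cdot 16 \left(-4\right) - \frac{3}{2}\right) = 9 \left(32 \left(-4\right) - \frac{3}{2}\right) = 9 \left(-128 - \frac{3}{2}\right) = 9 \left(- \frac{259}{2}\right) = - \frac{2331}{2} \approx -1165.5$)
$B D{\left(\sqrt{-15 - 9},32 \right)} = - \frac{2331 \sqrt{-15 - 9}}{2} = - \frac{2331 \sqrt{-24}}{2} = - \frac{2331 \cdot 2 i \sqrt{6}}{2} = - 2331 i \sqrt{6}$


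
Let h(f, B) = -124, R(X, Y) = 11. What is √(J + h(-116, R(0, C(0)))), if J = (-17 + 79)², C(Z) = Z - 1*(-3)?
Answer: 2*√930 ≈ 60.992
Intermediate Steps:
C(Z) = 3 + Z (C(Z) = Z + 3 = 3 + Z)
J = 3844 (J = 62² = 3844)
√(J + h(-116, R(0, C(0)))) = √(3844 - 124) = √3720 = 2*√930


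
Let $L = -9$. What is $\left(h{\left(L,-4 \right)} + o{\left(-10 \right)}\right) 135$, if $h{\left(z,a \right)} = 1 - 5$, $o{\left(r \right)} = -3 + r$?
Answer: $-2295$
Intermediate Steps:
$h{\left(z,a \right)} = -4$ ($h{\left(z,a \right)} = 1 - 5 = -4$)
$\left(h{\left(L,-4 \right)} + o{\left(-10 \right)}\right) 135 = \left(-4 - 13\right) 135 = \left(-17\right) 135 = -2295$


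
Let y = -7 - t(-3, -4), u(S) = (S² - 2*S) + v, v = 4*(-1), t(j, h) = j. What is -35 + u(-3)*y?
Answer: -79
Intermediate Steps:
v = -4
u(S) = -4 + S² - 2*S (u(S) = (S² - 2*S) - 4 = -4 + S² - 2*S)
y = -4 (y = -7 - 1*(-3) = -7 + 3 = -4)
-35 + u(-3)*y = -35 + (-4 + (-3)² - 2*(-3))*(-4) = -35 + (-4 + 9 + 6)*(-4) = -35 + 11*(-4) = -35 - 44 = -79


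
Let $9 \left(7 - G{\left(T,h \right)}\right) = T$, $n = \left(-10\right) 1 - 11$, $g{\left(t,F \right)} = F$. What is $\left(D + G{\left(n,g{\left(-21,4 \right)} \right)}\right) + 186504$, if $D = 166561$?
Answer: $\frac{1059223}{3} \approx 3.5307 \cdot 10^{5}$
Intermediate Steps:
$n = -21$ ($n = -10 - 11 = -21$)
$G{\left(T,h \right)} = 7 - \frac{T}{9}$
$\left(D + G{\left(n,g{\left(-21,4 \right)} \right)}\right) + 186504 = \left(166561 + \left(7 - - \frac{7}{3}\right)\right) + 186504 = \left(166561 + \left(7 + \frac{7}{3}\right)\right) + 186504 = \left(166561 + \frac{28}{3}\right) + 186504 = \frac{499711}{3} + 186504 = \frac{1059223}{3}$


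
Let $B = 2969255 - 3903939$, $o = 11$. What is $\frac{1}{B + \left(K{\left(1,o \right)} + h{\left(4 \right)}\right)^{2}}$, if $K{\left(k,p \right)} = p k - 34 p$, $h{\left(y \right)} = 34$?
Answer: $- \frac{1}{826443} \approx -1.21 \cdot 10^{-6}$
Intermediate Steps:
$K{\left(k,p \right)} = - 34 p + k p$ ($K{\left(k,p \right)} = k p - 34 p = - 34 p + k p$)
$B = -934684$
$\frac{1}{B + \left(K{\left(1,o \right)} + h{\left(4 \right)}\right)^{2}} = \frac{1}{-934684 + \left(11 \left(-34 + 1\right) + 34\right)^{2}} = \frac{1}{-934684 + \left(11 \left(-33\right) + 34\right)^{2}} = \frac{1}{-934684 + \left(-363 + 34\right)^{2}} = \frac{1}{-934684 + \left(-329\right)^{2}} = \frac{1}{-934684 + 108241} = \frac{1}{-826443} = - \frac{1}{826443}$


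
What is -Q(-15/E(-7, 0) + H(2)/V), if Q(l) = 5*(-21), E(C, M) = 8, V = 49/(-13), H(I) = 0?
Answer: 105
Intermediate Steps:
V = -49/13 (V = 49*(-1/13) = -49/13 ≈ -3.7692)
Q(l) = -105
-Q(-15/E(-7, 0) + H(2)/V) = -1*(-105) = 105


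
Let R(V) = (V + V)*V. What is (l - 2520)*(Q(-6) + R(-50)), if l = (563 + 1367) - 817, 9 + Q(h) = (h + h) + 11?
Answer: -7020930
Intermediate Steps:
Q(h) = 2 + 2*h (Q(h) = -9 + ((h + h) + 11) = -9 + (2*h + 11) = -9 + (11 + 2*h) = 2 + 2*h)
R(V) = 2*V² (R(V) = (2*V)*V = 2*V²)
l = 1113 (l = 1930 - 817 = 1113)
(l - 2520)*(Q(-6) + R(-50)) = (1113 - 2520)*((2 + 2*(-6)) + 2*(-50)²) = -1407*((2 - 12) + 2*2500) = -1407*(-10 + 5000) = -1407*4990 = -7020930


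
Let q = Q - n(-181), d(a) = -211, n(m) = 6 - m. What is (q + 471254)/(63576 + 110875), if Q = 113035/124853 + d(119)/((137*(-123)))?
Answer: 991078804569269/367027093076253 ≈ 2.7003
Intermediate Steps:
Q = 1931096768/2103897903 (Q = 113035/124853 - 211/(137*(-123)) = 113035*(1/124853) - 211/(-16851) = 113035/124853 - 211*(-1/16851) = 113035/124853 + 211/16851 = 1931096768/2103897903 ≈ 0.91787)
q = -391497811093/2103897903 (q = 1931096768/2103897903 - (6 - 1*(-181)) = 1931096768/2103897903 - (6 + 181) = 1931096768/2103897903 - 1*187 = 1931096768/2103897903 - 187 = -391497811093/2103897903 ≈ -186.08)
(q + 471254)/(63576 + 110875) = (-391497811093/2103897903 + 471254)/(63576 + 110875) = (991078804569269/2103897903)/174451 = (991078804569269/2103897903)*(1/174451) = 991078804569269/367027093076253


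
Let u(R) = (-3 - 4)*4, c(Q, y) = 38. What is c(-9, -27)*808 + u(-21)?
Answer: 30676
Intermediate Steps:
u(R) = -28 (u(R) = -7*4 = -28)
c(-9, -27)*808 + u(-21) = 38*808 - 28 = 30704 - 28 = 30676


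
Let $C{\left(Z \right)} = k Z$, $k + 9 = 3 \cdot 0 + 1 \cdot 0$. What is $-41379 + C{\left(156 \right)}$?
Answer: $-42783$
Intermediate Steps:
$k = -9$ ($k = -9 + \left(3 \cdot 0 + 1 \cdot 0\right) = -9 + \left(0 + 0\right) = -9 + 0 = -9$)
$C{\left(Z \right)} = - 9 Z$
$-41379 + C{\left(156 \right)} = -41379 - 1404 = -42783$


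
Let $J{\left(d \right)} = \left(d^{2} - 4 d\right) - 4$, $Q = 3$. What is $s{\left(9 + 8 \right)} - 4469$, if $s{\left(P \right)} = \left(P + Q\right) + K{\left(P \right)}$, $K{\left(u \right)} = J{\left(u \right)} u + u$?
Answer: $-743$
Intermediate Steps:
$J{\left(d \right)} = -4 + d^{2} - 4 d$
$K{\left(u \right)} = u + u \left(-4 + u^{2} - 4 u\right)$ ($K{\left(u \right)} = \left(-4 + u^{2} - 4 u\right) u + u = u \left(-4 + u^{2} - 4 u\right) + u = u + u \left(-4 + u^{2} - 4 u\right)$)
$s{\left(P \right)} = 3 + P + P \left(-3 + P^{2} - 4 P\right)$ ($s{\left(P \right)} = \left(P + 3\right) + P \left(-3 + P^{2} - 4 P\right) = \left(3 + P\right) + P \left(-3 + P^{2} - 4 P\right) = 3 + P + P \left(-3 + P^{2} - 4 P\right)$)
$s{\left(9 + 8 \right)} - 4469 = \left(3 + \left(9 + 8\right) - \left(9 + 8\right) \left(3 - \left(9 + 8\right)^{2} + 4 \left(9 + 8\right)\right)\right) - 4469 = \left(3 + 17 - 17 \left(3 - 17^{2} + 4 \cdot 17\right)\right) - 4469 = \left(3 + 17 - 17 \left(3 - 289 + 68\right)\right) - 4469 = \left(3 + 17 - 17 \left(-218\right)\right) - 4469 = \left(3 + 17 + 3706\right) - 4469 = 3726 - 4469 = -743$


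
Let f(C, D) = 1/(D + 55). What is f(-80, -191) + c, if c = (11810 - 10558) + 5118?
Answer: 866319/136 ≈ 6370.0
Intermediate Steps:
c = 6370 (c = 1252 + 5118 = 6370)
f(C, D) = 1/(55 + D)
f(-80, -191) + c = 1/(55 - 191) + 6370 = 1/(-136) + 6370 = -1/136 + 6370 = 866319/136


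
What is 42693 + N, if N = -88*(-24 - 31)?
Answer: 47533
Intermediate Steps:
N = 4840 (N = -88*(-55) = 4840)
42693 + N = 42693 + 4840 = 47533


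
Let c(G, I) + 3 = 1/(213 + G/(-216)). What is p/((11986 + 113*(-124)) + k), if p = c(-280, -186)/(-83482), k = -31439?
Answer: -5777/5388164534060 ≈ -1.0722e-9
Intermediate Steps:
c(G, I) = -3 + 1/(213 - G/216) (c(G, I) = -3 + 1/(213 + G/(-216)) = -3 + 1/(213 + G*(-1/216)) = -3 + 1/(213 - G/216))
p = 17331/483026852 (p = (3*(45936 - 1*(-280))/(-46008 - 280))/(-83482) = (3*(45936 + 280)/(-46288))*(-1/83482) = (3*(-1/46288)*46216)*(-1/83482) = -17331/5786*(-1/83482) = 17331/483026852 ≈ 3.5880e-5)
p/((11986 + 113*(-124)) + k) = 17331/(483026852*((11986 + 113*(-124)) - 31439)) = 17331/(483026852*((11986 - 14012) - 31439)) = 17331/(483026852*(-2026 - 31439)) = (17331/483026852)/(-33465) = (17331/483026852)*(-1/33465) = -5777/5388164534060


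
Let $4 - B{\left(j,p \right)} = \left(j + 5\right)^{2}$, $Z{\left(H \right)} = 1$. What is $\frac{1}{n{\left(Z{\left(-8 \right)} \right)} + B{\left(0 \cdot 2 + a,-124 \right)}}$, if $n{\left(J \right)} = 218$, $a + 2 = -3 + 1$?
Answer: $\frac{1}{221} \approx 0.0045249$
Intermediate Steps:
$a = -4$ ($a = -2 + \left(-3 + 1\right) = -2 - 2 = -4$)
$B{\left(j,p \right)} = 4 - \left(5 + j\right)^{2}$ ($B{\left(j,p \right)} = 4 - \left(j + 5\right)^{2} = 4 - \left(5 + j\right)^{2}$)
$\frac{1}{n{\left(Z{\left(-8 \right)} \right)} + B{\left(0 \cdot 2 + a,-124 \right)}} = \frac{1}{218 + \left(4 - \left(5 + \left(0 \cdot 2 - 4\right)\right)^{2}\right)} = \frac{1}{218 + \left(4 - \left(5 + \left(0 - 4\right)\right)^{2}\right)} = \frac{1}{218 + \left(4 - \left(5 - 4\right)^{2}\right)} = \frac{1}{218 + \left(4 - 1^{2}\right)} = \frac{1}{218 + \left(4 - 1\right)} = \frac{1}{218 + 3} = \frac{1}{221}$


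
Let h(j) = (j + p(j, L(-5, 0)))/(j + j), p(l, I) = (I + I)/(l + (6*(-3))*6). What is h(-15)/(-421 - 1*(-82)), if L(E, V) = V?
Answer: -1/678 ≈ -0.0014749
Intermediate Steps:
p(l, I) = 2*I/(-108 + l) (p(l, I) = (2*I)/(l - 18*6) = (2*I)/(l - 108) = (2*I)/(-108 + l) = 2*I/(-108 + l))
h(j) = 1/2 (h(j) = (j + 2*0/(-108 + j))/(j + j) = (j + 0)/((2*j)) = j*(1/(2*j)) = 1/2)
h(-15)/(-421 - 1*(-82)) = 1/(2*(-421 - 1*(-82))) = 1/(2*(-421 + 82)) = (1/2)/(-339) = (1/2)*(-1/339) = -1/678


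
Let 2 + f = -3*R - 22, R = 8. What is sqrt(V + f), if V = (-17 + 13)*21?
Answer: 2*I*sqrt(33) ≈ 11.489*I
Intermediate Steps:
f = -48 (f = -2 + (-3*8 - 22) = -2 + (-24 - 22) = -2 - 46 = -48)
V = -84 (V = -4*21 = -84)
sqrt(V + f) = sqrt(-84 - 48) = sqrt(-132) = 2*I*sqrt(33)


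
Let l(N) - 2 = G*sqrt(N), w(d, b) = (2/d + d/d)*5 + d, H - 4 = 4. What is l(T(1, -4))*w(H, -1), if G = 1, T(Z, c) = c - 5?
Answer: 57/2 + 171*I/4 ≈ 28.5 + 42.75*I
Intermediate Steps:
T(Z, c) = -5 + c
H = 8 (H = 4 + 4 = 8)
w(d, b) = 5 + d + 10/d (w(d, b) = (2/d + 1)*5 + d = (1 + 2/d)*5 + d = (5 + 10/d) + d = 5 + d + 10/d)
l(N) = 2 + sqrt(N) (l(N) = 2 + 1*sqrt(N) = 2 + sqrt(N))
l(T(1, -4))*w(H, -1) = (2 + sqrt(-5 - 4))*(5 + 8 + 10/8) = (2 + sqrt(-9))*(5 + 8 + 10*(1/8)) = (2 + 3*I)*(5 + 8 + 5/4) = (2 + 3*I)*(57/4) = 57/2 + 171*I/4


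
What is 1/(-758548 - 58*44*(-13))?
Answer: -1/725372 ≈ -1.3786e-6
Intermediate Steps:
1/(-758548 - 58*44*(-13)) = 1/(-758548 - 2552*(-13)) = 1/(-758548 + 33176) = 1/(-725372) = -1/725372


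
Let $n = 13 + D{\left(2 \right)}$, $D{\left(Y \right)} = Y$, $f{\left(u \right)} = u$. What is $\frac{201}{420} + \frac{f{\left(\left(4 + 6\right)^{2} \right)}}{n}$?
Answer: $\frac{3001}{420} \approx 7.1452$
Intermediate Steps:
$n = 15$ ($n = 13 + 2 = 15$)
$\frac{201}{420} + \frac{f{\left(\left(4 + 6\right)^{2} \right)}}{n} = \frac{201}{420} + \frac{\left(4 + 6\right)^{2}}{15} = 201 \cdot \frac{1}{420} + 10^{2} \cdot \frac{1}{15} = \frac{67}{140} + 100 \cdot \frac{1}{15} = \frac{67}{140} + \frac{20}{3} = \frac{3001}{420}$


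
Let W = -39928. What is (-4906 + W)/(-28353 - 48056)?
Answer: 44834/76409 ≈ 0.58676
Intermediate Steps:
(-4906 + W)/(-28353 - 48056) = (-4906 - 39928)/(-28353 - 48056) = -44834/(-76409) = -44834*(-1/76409) = 44834/76409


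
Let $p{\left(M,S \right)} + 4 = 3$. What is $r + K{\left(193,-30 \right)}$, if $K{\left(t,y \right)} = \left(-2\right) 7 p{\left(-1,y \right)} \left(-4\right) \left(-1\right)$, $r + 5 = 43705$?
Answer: $43756$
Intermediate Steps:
$r = 43700$ ($r = -5 + 43705 = 43700$)
$p{\left(M,S \right)} = -1$ ($p{\left(M,S \right)} = -4 + 3 = -1$)
$K{\left(t,y \right)} = 56$ ($K{\left(t,y \right)} = \left(-2\right) 7 \left(-1\right) \left(-4\right) \left(-1\right) = - 14 \cdot 4 \left(-1\right) = \left(-14\right) \left(-4\right) = 56$)
$r + K{\left(193,-30 \right)} = 43700 + 56 = 43756$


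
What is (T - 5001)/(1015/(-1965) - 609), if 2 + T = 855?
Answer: 407541/59885 ≈ 6.8054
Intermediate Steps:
T = 853 (T = -2 + 855 = 853)
(T - 5001)/(1015/(-1965) - 609) = (853 - 5001)/(1015/(-1965) - 609) = -4148/(1015*(-1/1965) - 609) = -4148/(-203/393 - 609) = -4148/(-239540/393) = -4148*(-393/239540) = 407541/59885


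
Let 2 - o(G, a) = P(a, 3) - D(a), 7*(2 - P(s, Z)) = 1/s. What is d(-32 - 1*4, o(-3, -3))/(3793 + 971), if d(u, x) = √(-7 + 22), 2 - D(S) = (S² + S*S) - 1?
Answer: √15/4764 ≈ 0.00081297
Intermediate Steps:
P(s, Z) = 2 - 1/(7*s)
D(S) = 3 - 2*S² (D(S) = 2 - ((S² + S*S) - 1) = 2 - ((S² + S²) - 1) = 2 - (2*S² - 1) = 2 - (-1 + 2*S²) = 2 + (1 - 2*S²) = 3 - 2*S²)
o(G, a) = 3 - 2*a² + 1/(7*a) (o(G, a) = 2 - ((2 - 1/(7*a)) - (3 - 2*a²)) = 2 - ((2 - 1/(7*a)) + (-3 + 2*a²)) = 2 - (-1 + 2*a² - 1/(7*a)) = 2 + (1 - 2*a² + 1/(7*a)) = 3 - 2*a² + 1/(7*a))
d(u, x) = √15
d(-32 - 1*4, o(-3, -3))/(3793 + 971) = √15/(3793 + 971) = √15/4764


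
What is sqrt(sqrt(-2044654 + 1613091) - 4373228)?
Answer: sqrt(-4373228 + I*sqrt(431563)) ≈ 0.16 + 2091.2*I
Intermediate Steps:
sqrt(sqrt(-2044654 + 1613091) - 4373228) = sqrt(sqrt(-431563) - 4373228) = sqrt(I*sqrt(431563) - 4373228) = sqrt(-4373228 + I*sqrt(431563))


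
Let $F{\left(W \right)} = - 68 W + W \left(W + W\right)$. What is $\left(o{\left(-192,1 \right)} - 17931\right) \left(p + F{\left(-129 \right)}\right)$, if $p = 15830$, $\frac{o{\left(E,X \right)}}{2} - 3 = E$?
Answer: $-1059798156$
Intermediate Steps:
$o{\left(E,X \right)} = 6 + 2 E$
$F{\left(W \right)} = - 68 W + 2 W^{2}$ ($F{\left(W \right)} = - 68 W + W 2 W = - 68 W + 2 W^{2}$)
$\left(o{\left(-192,1 \right)} - 17931\right) \left(p + F{\left(-129 \right)}\right) = \left(\left(6 + 2 \left(-192\right)\right) - 17931\right) \left(15830 + 2 \left(-129\right) \left(-34 - 129\right)\right) = \left(\left(6 - 384\right) - 17931\right) \left(15830 + 2 \left(-129\right) \left(-163\right)\right) = \left(-378 - 17931\right) \left(15830 + 42054\right) = \left(-18309\right) 57884 = -1059798156$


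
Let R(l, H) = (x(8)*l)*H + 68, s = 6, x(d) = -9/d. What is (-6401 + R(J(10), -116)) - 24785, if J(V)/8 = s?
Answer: -24854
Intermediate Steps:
J(V) = 48 (J(V) = 8*6 = 48)
R(l, H) = 68 - 9*H*l/8 (R(l, H) = ((-9/8)*l)*H + 68 = ((-9*⅛)*l)*H + 68 = (-9*l/8)*H + 68 = -9*H*l/8 + 68 = 68 - 9*H*l/8)
(-6401 + R(J(10), -116)) - 24785 = (-6401 + (68 - 9/8*(-116)*48)) - 24785 = (-6401 + (68 + 6264)) - 24785 = (-6401 + 6332) - 24785 = -69 - 24785 = -24854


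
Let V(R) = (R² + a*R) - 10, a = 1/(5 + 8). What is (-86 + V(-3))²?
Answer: 1285956/169 ≈ 7609.2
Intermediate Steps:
a = 1/13 ≈ 0.076923
V(R) = -10 + R² + R/13 (V(R) = (R² + R/13) - 10 = -10 + R² + R/13)
(-86 + V(-3))² = (-86 + (-10 + (-3)² + (1/13)*(-3)))² = (-86 + (-10 + 9 - 3/13))² = (-86 - 16/13)² = (-1134/13)² = 1285956/169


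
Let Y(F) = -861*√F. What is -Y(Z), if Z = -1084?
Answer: 1722*I*√271 ≈ 28348.0*I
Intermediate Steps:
-Y(Z) = -(-861)*√(-1084) = -(-861)*2*I*√271 = -(-1722)*I*√271 = 1722*I*√271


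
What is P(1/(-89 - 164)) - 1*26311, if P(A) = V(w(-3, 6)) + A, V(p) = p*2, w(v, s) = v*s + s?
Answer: -6662756/253 ≈ -26335.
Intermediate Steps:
w(v, s) = s + s*v (w(v, s) = s*v + s = s + s*v)
V(p) = 2*p
P(A) = -24 + A (P(A) = 2*(6*(1 - 3)) + A = 2*(6*(-2)) + A = 2*(-12) + A = -24 + A)
P(1/(-89 - 164)) - 1*26311 = (-24 + 1/(-89 - 164)) - 1*26311 = (-24 + 1/(-253)) - 26311 = (-24 - 1/253) - 26311 = -6073/253 - 26311 = -6662756/253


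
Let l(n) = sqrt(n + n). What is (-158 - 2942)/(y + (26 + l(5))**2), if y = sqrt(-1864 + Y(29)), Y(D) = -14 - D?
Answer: -3100/((26 + sqrt(10))**2 + I*sqrt(1907)) ≈ -3.6356 + 0.18668*I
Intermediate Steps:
l(n) = sqrt(2)*sqrt(n) (l(n) = sqrt(2*n) = sqrt(2)*sqrt(n))
y = I*sqrt(1907) (y = sqrt(-1864 + (-14 - 1*29)) = sqrt(-1864 + (-14 - 29)) = sqrt(-1864 - 43) = sqrt(-1907) = I*sqrt(1907) ≈ 43.669*I)
(-158 - 2942)/(y + (26 + l(5))**2) = (-158 - 2942)/(I*sqrt(1907) + (26 + sqrt(2)*sqrt(5))**2) = -3100/(I*sqrt(1907) + (26 + sqrt(10))**2) = -3100/((26 + sqrt(10))**2 + I*sqrt(1907))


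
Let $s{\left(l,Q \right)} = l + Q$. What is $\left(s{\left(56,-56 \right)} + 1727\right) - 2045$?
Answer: $-318$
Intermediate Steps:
$s{\left(l,Q \right)} = Q + l$
$\left(s{\left(56,-56 \right)} + 1727\right) - 2045 = \left(\left(-56 + 56\right) + 1727\right) - 2045 = \left(0 + 1727\right) - 2045 = 1727 - 2045 = -318$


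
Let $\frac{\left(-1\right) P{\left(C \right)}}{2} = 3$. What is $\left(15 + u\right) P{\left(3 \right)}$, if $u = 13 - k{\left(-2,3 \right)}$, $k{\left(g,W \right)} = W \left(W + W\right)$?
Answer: $-60$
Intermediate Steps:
$P{\left(C \right)} = -6$ ($P{\left(C \right)} = \left(-2\right) 3 = -6$)
$k{\left(g,W \right)} = 2 W^{2}$ ($k{\left(g,W \right)} = W 2 W = 2 W^{2}$)
$u = -5$ ($u = 13 - 2 \cdot 3^{2} = 13 - 2 \cdot 9 = 13 - 18 = -5$)
$\left(15 + u\right) P{\left(3 \right)} = \left(15 - 5\right) \left(-6\right) = 10 \left(-6\right) = -60$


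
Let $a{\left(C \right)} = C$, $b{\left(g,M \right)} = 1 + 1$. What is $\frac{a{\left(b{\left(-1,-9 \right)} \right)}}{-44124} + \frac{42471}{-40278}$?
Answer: $- \frac{78086290}{74051103} \approx -1.0545$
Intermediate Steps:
$b{\left(g,M \right)} = 2$
$\frac{a{\left(b{\left(-1,-9 \right)} \right)}}{-44124} + \frac{42471}{-40278} = \frac{2}{-44124} + \frac{42471}{-40278} = 2 \left(- \frac{1}{44124}\right) + 42471 \left(- \frac{1}{40278}\right) = - \frac{1}{22062} - \frac{14157}{13426} = - \frac{78086290}{74051103}$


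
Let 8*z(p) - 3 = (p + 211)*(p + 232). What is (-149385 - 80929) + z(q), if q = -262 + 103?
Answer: -1838713/8 ≈ -2.2984e+5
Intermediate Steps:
q = -159
z(p) = 3/8 + (211 + p)*(232 + p)/8 (z(p) = 3/8 + ((p + 211)*(p + 232))/8 = 3/8 + ((211 + p)*(232 + p))/8 = 3/8 + (211 + p)*(232 + p)/8)
(-149385 - 80929) + z(q) = (-149385 - 80929) + (48955/8 + (⅛)*(-159)² + (443/8)*(-159)) = -230314 + (48955/8 + (⅛)*25281 - 70437/8) = -230314 + (48955/8 + 25281/8 - 70437/8) = -230314 + 3799/8 = -1838713/8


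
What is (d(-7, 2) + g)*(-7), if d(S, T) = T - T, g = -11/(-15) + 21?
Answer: -2282/15 ≈ -152.13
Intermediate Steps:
g = 326/15 (g = -11*(-1/15) + 21 = 11/15 + 21 = 326/15 ≈ 21.733)
d(S, T) = 0
(d(-7, 2) + g)*(-7) = (0 + 326/15)*(-7) = (326/15)*(-7) = -2282/15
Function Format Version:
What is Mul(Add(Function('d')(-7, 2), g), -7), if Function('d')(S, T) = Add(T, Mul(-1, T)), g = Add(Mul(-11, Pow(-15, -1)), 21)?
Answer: Rational(-2282, 15) ≈ -152.13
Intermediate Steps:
g = Rational(326, 15) (g = Add(Mul(-11, Rational(-1, 15)), 21) = Add(Rational(11, 15), 21) = Rational(326, 15) ≈ 21.733)
Function('d')(S, T) = 0
Mul(Add(Function('d')(-7, 2), g), -7) = Mul(Add(0, Rational(326, 15)), -7) = Mul(Rational(326, 15), -7) = Rational(-2282, 15)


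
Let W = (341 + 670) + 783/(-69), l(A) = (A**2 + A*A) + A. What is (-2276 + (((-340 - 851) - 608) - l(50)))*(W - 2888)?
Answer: 396317000/23 ≈ 1.7231e+7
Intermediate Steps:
l(A) = A + 2*A**2 (l(A) = (A**2 + A**2) + A = 2*A**2 + A = A + 2*A**2)
W = 22992/23 (W = 1011 + 783*(-1/69) = 1011 - 261/23 = 22992/23 ≈ 999.65)
(-2276 + (((-340 - 851) - 608) - l(50)))*(W - 2888) = (-2276 + (((-340 - 851) - 608) - 50*(1 + 2*50)))*(22992/23 - 2888) = (-2276 + ((-1191 - 608) - 50*(1 + 100)))*(-43432/23) = (-2276 + (-1799 - 50*101))*(-43432/23) = (-2276 + (-1799 - 1*5050))*(-43432/23) = (-2276 + (-1799 - 5050))*(-43432/23) = (-2276 - 6849)*(-43432/23) = -9125*(-43432/23) = 396317000/23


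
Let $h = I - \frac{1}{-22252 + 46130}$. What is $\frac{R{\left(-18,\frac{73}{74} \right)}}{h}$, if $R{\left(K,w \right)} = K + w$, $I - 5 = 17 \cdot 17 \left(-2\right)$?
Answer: $\frac{15031201}{506237515} \approx 0.029692$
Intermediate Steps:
$I = -573$ ($I = 5 + 17 \cdot 17 \left(-2\right) = 5 + 289 \left(-2\right) = 5 - 578 = -573$)
$h = - \frac{13682095}{23878}$ ($h = -573 - \frac{1}{-22252 + 46130} = -573 - \frac{1}{23878} = - \frac{13682095}{23878} \approx -573.0$)
$\frac{R{\left(-18,\frac{73}{74} \right)}}{h} = \frac{-18 + \frac{73}{74}}{- \frac{13682095}{23878}} = \left(-18 + 73 \cdot \frac{1}{74}\right) \left(- \frac{23878}{13682095}\right) = \left(-18 + \frac{73}{74}\right) \left(- \frac{23878}{13682095}\right) = \left(- \frac{1259}{74}\right) \left(- \frac{23878}{13682095}\right) = \frac{15031201}{506237515}$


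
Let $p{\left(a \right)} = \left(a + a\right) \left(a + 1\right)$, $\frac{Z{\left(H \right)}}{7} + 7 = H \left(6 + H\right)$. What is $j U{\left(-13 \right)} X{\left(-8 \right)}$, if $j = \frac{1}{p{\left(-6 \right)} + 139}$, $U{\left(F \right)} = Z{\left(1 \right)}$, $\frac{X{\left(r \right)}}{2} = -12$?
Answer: $0$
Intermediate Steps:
$Z{\left(H \right)} = -49 + 7 H \left(6 + H\right)$
$X{\left(r \right)} = -24$ ($X{\left(r \right)} = 2 \left(-12\right) = -24$)
$U{\left(F \right)} = 0$ ($U{\left(F \right)} = -49 + 7 \cdot 1^{2} + 42 \cdot 1 = -49 + 7 \cdot 1 + 42 = -49 + 7 + 42 = 0$)
$p{\left(a \right)} = 2 a \left(1 + a\right)$
$j = \frac{1}{199}$ ($j = \frac{1}{2 \left(-6\right) \left(1 - 6\right) + 139} = \frac{1}{2 \left(-6\right) \left(-5\right) + 139} = \frac{1}{60 + 139} = \frac{1}{199} \approx 0.0050251$)
$j U{\left(-13 \right)} X{\left(-8 \right)} = \frac{1}{199} \cdot 0 \left(-24\right) = 0 \left(-24\right) = 0$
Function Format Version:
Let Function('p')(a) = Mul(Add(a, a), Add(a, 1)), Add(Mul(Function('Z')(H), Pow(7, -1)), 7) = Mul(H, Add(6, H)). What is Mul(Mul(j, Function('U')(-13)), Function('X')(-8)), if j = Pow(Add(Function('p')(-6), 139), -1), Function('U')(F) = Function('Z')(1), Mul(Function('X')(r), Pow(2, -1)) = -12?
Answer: 0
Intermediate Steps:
Function('Z')(H) = Add(-49, Mul(7, H, Add(6, H))) (Function('Z')(H) = Add(-49, Mul(7, Mul(H, Add(6, H)))) = Add(-49, Mul(7, H, Add(6, H))))
Function('X')(r) = -24 (Function('X')(r) = Mul(2, -12) = -24)
Function('U')(F) = 0 (Function('U')(F) = Add(-49, Mul(7, Pow(1, 2)), Mul(42, 1)) = Add(-49, Mul(7, 1), 42) = Add(-49, 7, 42) = 0)
Function('p')(a) = Mul(2, a, Add(1, a)) (Function('p')(a) = Mul(Mul(2, a), Add(1, a)) = Mul(2, a, Add(1, a)))
j = Rational(1, 199) (j = Pow(Add(Mul(2, -6, Add(1, -6)), 139), -1) = Pow(Add(Mul(2, -6, -5), 139), -1) = Pow(Add(60, 139), -1) = Pow(199, -1) = Rational(1, 199) ≈ 0.0050251)
Mul(Mul(j, Function('U')(-13)), Function('X')(-8)) = Mul(Mul(Rational(1, 199), 0), -24) = Mul(0, -24) = 0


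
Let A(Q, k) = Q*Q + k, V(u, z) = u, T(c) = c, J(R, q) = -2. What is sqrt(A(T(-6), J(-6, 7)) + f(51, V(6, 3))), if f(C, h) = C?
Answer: sqrt(85) ≈ 9.2195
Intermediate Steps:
A(Q, k) = k + Q**2 (A(Q, k) = Q**2 + k = k + Q**2)
sqrt(A(T(-6), J(-6, 7)) + f(51, V(6, 3))) = sqrt((-2 + (-6)**2) + 51) = sqrt((-2 + 36) + 51) = sqrt(34 + 51) = sqrt(85)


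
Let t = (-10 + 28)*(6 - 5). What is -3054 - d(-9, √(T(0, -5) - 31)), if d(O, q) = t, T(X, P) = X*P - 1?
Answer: -3072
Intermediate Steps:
T(X, P) = -1 + P*X (T(X, P) = P*X - 1 = -1 + P*X)
t = 18 (t = 18*1 = 18)
d(O, q) = 18
-3054 - d(-9, √(T(0, -5) - 31)) = -3054 - 1*18 = -3054 - 18 = -3072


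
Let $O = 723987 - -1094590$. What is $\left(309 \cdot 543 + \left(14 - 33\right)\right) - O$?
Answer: $-1650809$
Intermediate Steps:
$O = 1818577$ ($O = 723987 + 1094590 = 1818577$)
$\left(309 \cdot 543 + \left(14 - 33\right)\right) - O = \left(309 \cdot 543 + \left(14 - 33\right)\right) - 1818577 = \left(167787 + \left(14 - 33\right)\right) - 1818577 = \left(167787 - 19\right) - 1818577 = 167768 - 1818577 = -1650809$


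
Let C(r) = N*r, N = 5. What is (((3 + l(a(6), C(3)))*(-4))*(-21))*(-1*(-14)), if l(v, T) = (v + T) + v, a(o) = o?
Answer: 35280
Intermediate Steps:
C(r) = 5*r
l(v, T) = T + 2*v (l(v, T) = (T + v) + v = T + 2*v)
(((3 + l(a(6), C(3)))*(-4))*(-21))*(-1*(-14)) = (((3 + (5*3 + 2*6))*(-4))*(-21))*(-1*(-14)) = (((3 + (15 + 12))*(-4))*(-21))*14 = (((3 + 27)*(-4))*(-21))*14 = ((30*(-4))*(-21))*14 = -120*(-21)*14 = 2520*14 = 35280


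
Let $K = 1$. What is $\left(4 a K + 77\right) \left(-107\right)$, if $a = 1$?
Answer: $-8667$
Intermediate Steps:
$\left(4 a K + 77\right) \left(-107\right) = \left(4 \cdot 1 \cdot 1 + 77\right) \left(-107\right) = \left(4 \cdot 1 + 77\right) \left(-107\right) = \left(4 + 77\right) \left(-107\right) = 81 \left(-107\right) = -8667$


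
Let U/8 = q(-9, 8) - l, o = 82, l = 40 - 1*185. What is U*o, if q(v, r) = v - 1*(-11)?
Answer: 96432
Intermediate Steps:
q(v, r) = 11 + v (q(v, r) = v + 11 = 11 + v)
l = -145 (l = 40 - 185 = -145)
U = 1176 (U = 8*((11 - 9) - 1*(-145)) = 8*(2 + 145) = 8*147 = 1176)
U*o = 1176*82 = 96432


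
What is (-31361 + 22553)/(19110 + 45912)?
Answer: -1468/10837 ≈ -0.13546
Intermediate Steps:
(-31361 + 22553)/(19110 + 45912) = -8808/65022 = -8808*1/65022 = -1468/10837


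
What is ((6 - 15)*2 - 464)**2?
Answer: 232324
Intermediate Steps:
((6 - 15)*2 - 464)**2 = (-9*2 - 464)**2 = (-18 - 464)**2 = (-482)**2 = 232324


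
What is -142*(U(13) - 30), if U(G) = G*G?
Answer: -19738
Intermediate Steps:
U(G) = G²
-142*(U(13) - 30) = -142*(13² - 30) = -142*(169 - 30) = -142*139 = -19738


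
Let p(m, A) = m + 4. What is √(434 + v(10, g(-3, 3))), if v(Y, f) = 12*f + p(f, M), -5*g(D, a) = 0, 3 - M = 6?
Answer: √438 ≈ 20.928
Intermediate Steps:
M = -3 (M = 3 - 1*6 = 3 - 6 = -3)
g(D, a) = 0 (g(D, a) = -⅕*0 = 0)
p(m, A) = 4 + m
v(Y, f) = 4 + 13*f (v(Y, f) = 12*f + (4 + f) = 4 + 13*f)
√(434 + v(10, g(-3, 3))) = √(434 + (4 + 13*0)) = √(434 + (4 + 0)) = √(434 + 4) = √438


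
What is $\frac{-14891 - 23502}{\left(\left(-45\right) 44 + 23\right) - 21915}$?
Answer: $\frac{38393}{23872} \approx 1.6083$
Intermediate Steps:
$\frac{-14891 - 23502}{\left(\left(-45\right) 44 + 23\right) - 21915} = - \frac{38393}{\left(-1980 + 23\right) - 21915} = - \frac{38393}{-1957 - 21915} = - \frac{38393}{-23872} = \left(-38393\right) \left(- \frac{1}{23872}\right) = \frac{38393}{23872}$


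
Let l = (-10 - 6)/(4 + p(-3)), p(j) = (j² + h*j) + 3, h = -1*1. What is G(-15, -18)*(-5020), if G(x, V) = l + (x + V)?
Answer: 3227860/19 ≈ 1.6989e+5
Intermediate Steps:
h = -1
p(j) = 3 + j² - j (p(j) = (j² - j) + 3 = 3 + j² - j)
l = -16/19 (l = (-10 - 6)/(4 + (3 + (-3)² - 1*(-3))) = -16/(4 + (3 + 9 + 3)) = -16/(4 + 15) = -16/19 ≈ -0.84210)
G(x, V) = -16/19 + V + x (G(x, V) = -16/19 + (x + V) = -16/19 + (V + x) = -16/19 + V + x)
G(-15, -18)*(-5020) = (-16/19 - 18 - 15)*(-5020) = -643/19*(-5020) = 3227860/19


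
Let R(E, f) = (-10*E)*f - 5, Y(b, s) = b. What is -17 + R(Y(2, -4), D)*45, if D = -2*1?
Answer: 1558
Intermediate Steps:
D = -2
R(E, f) = -5 - 10*E*f (R(E, f) = -10*E*f - 5 = -5 - 10*E*f)
-17 + R(Y(2, -4), D)*45 = -17 + (-5 - 10*2*(-2))*45 = -17 + (-5 + 40)*45 = -17 + 35*45 = -17 + 1575 = 1558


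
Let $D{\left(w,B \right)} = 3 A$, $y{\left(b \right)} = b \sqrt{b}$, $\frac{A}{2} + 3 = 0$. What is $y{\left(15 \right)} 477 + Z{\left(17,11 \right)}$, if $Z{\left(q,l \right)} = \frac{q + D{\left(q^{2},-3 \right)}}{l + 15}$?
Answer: $- \frac{1}{26} + 7155 \sqrt{15} \approx 27711.0$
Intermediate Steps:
$A = -6$ ($A = -6 + 2 \cdot 0 = -6 + 0 = -6$)
$y{\left(b \right)} = b^{\frac{3}{2}}$
$D{\left(w,B \right)} = -18$ ($D{\left(w,B \right)} = 3 \left(-6\right) = -18$)
$Z{\left(q,l \right)} = \frac{-18 + q}{15 + l}$ ($Z{\left(q,l \right)} = \frac{q - 18}{l + 15} = \frac{-18 + q}{15 + l}$)
$y{\left(15 \right)} 477 + Z{\left(17,11 \right)} = 15^{\frac{3}{2}} \cdot 477 + \frac{-18 + 17}{15 + 11} = 15 \sqrt{15} \cdot 477 + \frac{1}{26} \left(-1\right) = 7155 \sqrt{15} + \frac{1}{26} \left(-1\right) = 7155 \sqrt{15} - \frac{1}{26} = - \frac{1}{26} + 7155 \sqrt{15}$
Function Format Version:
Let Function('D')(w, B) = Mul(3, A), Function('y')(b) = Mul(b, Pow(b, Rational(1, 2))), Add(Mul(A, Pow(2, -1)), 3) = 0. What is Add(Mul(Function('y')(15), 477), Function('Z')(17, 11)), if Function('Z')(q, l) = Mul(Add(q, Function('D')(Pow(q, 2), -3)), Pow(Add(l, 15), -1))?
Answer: Add(Rational(-1, 26), Mul(7155, Pow(15, Rational(1, 2)))) ≈ 27711.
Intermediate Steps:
A = -6 (A = Add(-6, Mul(2, 0)) = Add(-6, 0) = -6)
Function('y')(b) = Pow(b, Rational(3, 2))
Function('D')(w, B) = -18 (Function('D')(w, B) = Mul(3, -6) = -18)
Function('Z')(q, l) = Mul(Pow(Add(15, l), -1), Add(-18, q)) (Function('Z')(q, l) = Mul(Add(q, -18), Pow(Add(l, 15), -1)) = Mul(Add(-18, q), Pow(Add(15, l), -1)) = Mul(Pow(Add(15, l), -1), Add(-18, q)))
Add(Mul(Function('y')(15), 477), Function('Z')(17, 11)) = Add(Mul(Pow(15, Rational(3, 2)), 477), Mul(Pow(Add(15, 11), -1), Add(-18, 17))) = Add(Mul(Mul(15, Pow(15, Rational(1, 2))), 477), Mul(Pow(26, -1), -1)) = Add(Mul(7155, Pow(15, Rational(1, 2))), Mul(Rational(1, 26), -1)) = Add(Mul(7155, Pow(15, Rational(1, 2))), Rational(-1, 26)) = Add(Rational(-1, 26), Mul(7155, Pow(15, Rational(1, 2))))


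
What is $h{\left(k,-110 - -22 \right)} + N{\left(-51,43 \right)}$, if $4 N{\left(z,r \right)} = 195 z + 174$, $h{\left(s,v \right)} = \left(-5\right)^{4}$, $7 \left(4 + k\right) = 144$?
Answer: $- \frac{7271}{4} \approx -1817.8$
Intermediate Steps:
$k = \frac{116}{7}$ ($k = -4 + \frac{1}{7} \cdot 144 = -4 + \frac{144}{7} = \frac{116}{7} \approx 16.571$)
$h{\left(s,v \right)} = 625$
$N{\left(z,r \right)} = \frac{87}{2} + \frac{195 z}{4}$ ($N{\left(z,r \right)} = \frac{195 z + 174}{4} = \frac{174 + 195 z}{4} = \frac{87}{2} + \frac{195 z}{4}$)
$h{\left(k,-110 - -22 \right)} + N{\left(-51,43 \right)} = 625 + \left(\frac{87}{2} + \frac{195}{4} \left(-51\right)\right) = 625 + \left(\frac{87}{2} - \frac{9945}{4}\right) = 625 - \frac{9771}{4} = - \frac{7271}{4}$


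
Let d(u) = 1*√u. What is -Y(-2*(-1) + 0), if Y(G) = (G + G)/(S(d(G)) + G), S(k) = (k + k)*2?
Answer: 2/7 - 4*√2/7 ≈ -0.52241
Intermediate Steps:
d(u) = √u
S(k) = 4*k (S(k) = (2*k)*2 = 4*k)
Y(G) = 2*G/(G + 4*√G) (Y(G) = (G + G)/(4*√G + G) = (2*G)/(G + 4*√G) = 2*G/(G + 4*√G))
-Y(-2*(-1) + 0) = -2*(-2*(-1) + 0)/((-2*(-1) + 0) + 4*√(-2*(-1) + 0)) = -2*(2 + 0)/((2 + 0) + 4*√(2 + 0)) = -2*2/(2 + 4*√2) = -4/(2 + 4*√2)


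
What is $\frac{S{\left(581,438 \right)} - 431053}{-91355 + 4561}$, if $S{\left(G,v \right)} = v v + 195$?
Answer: $\frac{119507}{43397} \approx 2.7538$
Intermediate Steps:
$S{\left(G,v \right)} = 195 + v^{2}$ ($S{\left(G,v \right)} = v^{2} + 195 = 195 + v^{2}$)
$\frac{S{\left(581,438 \right)} - 431053}{-91355 + 4561} = \frac{\left(195 + 438^{2}\right) - 431053}{-91355 + 4561} = \frac{\left(195 + 191844\right) - 431053}{-86794} = \left(192039 - 431053\right) \left(- \frac{1}{86794}\right) = \left(-239014\right) \left(- \frac{1}{86794}\right) = \frac{119507}{43397}$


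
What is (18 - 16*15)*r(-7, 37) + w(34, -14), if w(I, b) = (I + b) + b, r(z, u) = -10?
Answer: 2226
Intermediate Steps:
w(I, b) = I + 2*b
(18 - 16*15)*r(-7, 37) + w(34, -14) = (18 - 16*15)*(-10) + (34 + 2*(-14)) = (18 - 240)*(-10) + (34 - 28) = -222*(-10) + 6 = 2220 + 6 = 2226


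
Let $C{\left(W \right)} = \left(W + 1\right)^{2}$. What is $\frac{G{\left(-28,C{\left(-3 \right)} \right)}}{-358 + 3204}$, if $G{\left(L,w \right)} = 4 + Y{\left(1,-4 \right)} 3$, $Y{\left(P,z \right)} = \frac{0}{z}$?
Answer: $\frac{2}{1423} \approx 0.0014055$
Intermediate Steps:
$Y{\left(P,z \right)} = 0$
$C{\left(W \right)} = \left(1 + W\right)^{2}$
$G{\left(L,w \right)} = 4$ ($G{\left(L,w \right)} = 4 + 0 \cdot 3 = 4 + 0 = 4$)
$\frac{G{\left(-28,C{\left(-3 \right)} \right)}}{-358 + 3204} = \frac{4}{-358 + 3204} = \frac{4}{2846} = 4 \cdot \frac{1}{2846} = \frac{2}{1423}$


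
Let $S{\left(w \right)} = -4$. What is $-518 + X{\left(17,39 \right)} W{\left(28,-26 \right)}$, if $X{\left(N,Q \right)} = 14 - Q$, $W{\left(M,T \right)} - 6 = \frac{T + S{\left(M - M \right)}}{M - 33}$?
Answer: $-818$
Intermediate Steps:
$W{\left(M,T \right)} = 6 + \frac{-4 + T}{-33 + M}$ ($W{\left(M,T \right)} = 6 + \frac{T - 4}{M - 33} = 6 + \frac{-4 + T}{-33 + M}$)
$-518 + X{\left(17,39 \right)} W{\left(28,-26 \right)} = -518 + \left(14 - 39\right) \frac{-202 - 26 + 6 \cdot 28}{-33 + 28} = -518 + \left(14 - 39\right) \frac{-202 - 26 + 168}{-5} = -518 - 25 \left(\left(- \frac{1}{5}\right) \left(-60\right)\right) = -518 - 300 = -818$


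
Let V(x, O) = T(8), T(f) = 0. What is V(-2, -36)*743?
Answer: 0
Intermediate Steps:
V(x, O) = 0
V(-2, -36)*743 = 0*743 = 0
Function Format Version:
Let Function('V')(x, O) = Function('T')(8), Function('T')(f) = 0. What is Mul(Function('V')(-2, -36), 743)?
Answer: 0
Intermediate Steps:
Function('V')(x, O) = 0
Mul(Function('V')(-2, -36), 743) = Mul(0, 743) = 0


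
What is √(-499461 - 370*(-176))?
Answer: I*√434341 ≈ 659.05*I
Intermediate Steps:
√(-499461 - 370*(-176)) = √(-499461 + 65120) = √(-434341) = I*√434341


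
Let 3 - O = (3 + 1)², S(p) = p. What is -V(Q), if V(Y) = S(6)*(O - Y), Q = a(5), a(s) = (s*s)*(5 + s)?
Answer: 1578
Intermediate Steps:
O = -13 (O = 3 - (3 + 1)² = 3 - 1*4² = 3 - 1*16 = 3 - 16 = -13)
a(s) = s²*(5 + s)
Q = 250 (Q = 5²*(5 + 5) = 25*10 = 250)
V(Y) = -78 - 6*Y (V(Y) = 6*(-13 - Y) = -78 - 6*Y)
-V(Q) = -(-78 - 6*250) = -(-78 - 1500) = -1*(-1578) = 1578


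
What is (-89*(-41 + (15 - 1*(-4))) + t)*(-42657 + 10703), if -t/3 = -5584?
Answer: -597859340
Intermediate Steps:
t = 16752 (t = -3*(-5584) = 16752)
(-89*(-41 + (15 - 1*(-4))) + t)*(-42657 + 10703) = (-89*(-41 + (15 - 1*(-4))) + 16752)*(-42657 + 10703) = (-89*(-41 + (15 + 4)) + 16752)*(-31954) = (-89*(-41 + 19) + 16752)*(-31954) = (-89*(-22) + 16752)*(-31954) = (1958 + 16752)*(-31954) = 18710*(-31954) = -597859340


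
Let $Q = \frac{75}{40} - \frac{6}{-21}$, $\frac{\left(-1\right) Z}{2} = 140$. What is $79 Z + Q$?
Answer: $- \frac{1238599}{56} \approx -22118.0$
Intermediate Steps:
$Z = -280$ ($Z = \left(-2\right) 140 = -280$)
$Q = \frac{121}{56}$ ($Q = 75 \cdot \frac{1}{40} - - \frac{2}{7} = \frac{15}{8} + \frac{2}{7} = \frac{121}{56} \approx 2.1607$)
$79 Z + Q = 79 \left(-280\right) + \frac{121}{56} = -22120 + \frac{121}{56} = - \frac{1238599}{56}$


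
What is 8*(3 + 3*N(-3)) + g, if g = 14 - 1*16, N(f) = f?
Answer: -50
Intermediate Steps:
g = -2 (g = 14 - 16 = -2)
8*(3 + 3*N(-3)) + g = 8*(3 + 3*(-3)) - 2 = 8*(3 - 9) - 2 = 8*(-6) - 2 = -48 - 2 = -50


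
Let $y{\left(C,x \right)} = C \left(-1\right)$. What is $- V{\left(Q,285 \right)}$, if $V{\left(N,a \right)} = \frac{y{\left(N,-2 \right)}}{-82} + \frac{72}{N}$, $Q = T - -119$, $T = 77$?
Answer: $- \frac{5540}{2009} \approx -2.7576$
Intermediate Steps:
$Q = 196$ ($Q = 77 - -119 = 77 + 119 = 196$)
$y{\left(C,x \right)} = - C$
$V{\left(N,a \right)} = \frac{72}{N} + \frac{N}{82}$ ($V{\left(N,a \right)} = \frac{\left(-1\right) N}{-82} + \frac{72}{N} = - N \left(- \frac{1}{82}\right) + \frac{72}{N} = \frac{N}{82} + \frac{72}{N} = \frac{72}{N} + \frac{N}{82}$)
$- V{\left(Q,285 \right)} = - (\frac{72}{196} + \frac{1}{82} \cdot 196) = - (72 \cdot \frac{1}{196} + \frac{98}{41}) = - (\frac{18}{49} + \frac{98}{41}) = \left(-1\right) \frac{5540}{2009} = - \frac{5540}{2009}$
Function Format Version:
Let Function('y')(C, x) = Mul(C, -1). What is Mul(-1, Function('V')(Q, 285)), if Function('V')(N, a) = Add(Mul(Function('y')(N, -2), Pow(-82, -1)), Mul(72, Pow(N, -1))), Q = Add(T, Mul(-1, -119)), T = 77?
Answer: Rational(-5540, 2009) ≈ -2.7576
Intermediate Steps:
Q = 196 (Q = Add(77, Mul(-1, -119)) = Add(77, 119) = 196)
Function('y')(C, x) = Mul(-1, C)
Function('V')(N, a) = Add(Mul(72, Pow(N, -1)), Mul(Rational(1, 82), N)) (Function('V')(N, a) = Add(Mul(Mul(-1, N), Pow(-82, -1)), Mul(72, Pow(N, -1))) = Add(Mul(Mul(-1, N), Rational(-1, 82)), Mul(72, Pow(N, -1))) = Add(Mul(Rational(1, 82), N), Mul(72, Pow(N, -1))) = Add(Mul(72, Pow(N, -1)), Mul(Rational(1, 82), N)))
Mul(-1, Function('V')(Q, 285)) = Mul(-1, Add(Mul(72, Pow(196, -1)), Mul(Rational(1, 82), 196))) = Mul(-1, Add(Mul(72, Rational(1, 196)), Rational(98, 41))) = Mul(-1, Add(Rational(18, 49), Rational(98, 41))) = Mul(-1, Rational(5540, 2009)) = Rational(-5540, 2009)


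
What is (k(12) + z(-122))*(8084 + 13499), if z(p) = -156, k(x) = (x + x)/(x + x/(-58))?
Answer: -189412408/57 ≈ -3.3230e+6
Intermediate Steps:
k(x) = 116/57 (k(x) = (2*x)/(x + x*(-1/58)) = (2*x)/(x - x/58) = (2*x)/((57*x/58)) = (2*x)*(58/(57*x)) = 116/57)
(k(12) + z(-122))*(8084 + 13499) = (116/57 - 156)*(8084 + 13499) = -8776/57*21583 = -189412408/57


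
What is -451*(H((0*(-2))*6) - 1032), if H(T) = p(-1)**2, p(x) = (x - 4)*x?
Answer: 454157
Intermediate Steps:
p(x) = x*(-4 + x) (p(x) = (-4 + x)*x = x*(-4 + x))
H(T) = 25 (H(T) = (-(-4 - 1))**2 = (-1*(-5))**2 = 5**2 = 25)
-451*(H((0*(-2))*6) - 1032) = -451*(25 - 1032) = -451*(-1007) = 454157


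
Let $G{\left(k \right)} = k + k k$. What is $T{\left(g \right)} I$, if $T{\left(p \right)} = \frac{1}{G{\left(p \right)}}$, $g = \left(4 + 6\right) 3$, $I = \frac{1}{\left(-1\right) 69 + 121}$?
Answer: $\frac{1}{48360} \approx 2.0678 \cdot 10^{-5}$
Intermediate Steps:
$G{\left(k \right)} = k + k^{2}$
$I = \frac{1}{52}$ ($I = \frac{1}{-69 + 121} = \frac{1}{52} \approx 0.019231$)
$g = 30$ ($g = 10 \cdot 3 = 30$)
$T{\left(p \right)} = \frac{1}{p \left(1 + p\right)}$
$T{\left(g \right)} I = \frac{1}{30 \left(1 + 30\right)} \frac{1}{52} = \frac{1}{30 \cdot 31} \cdot \frac{1}{52} = \frac{1}{30} \cdot \frac{1}{31} \cdot \frac{1}{52} = \frac{1}{930} \cdot \frac{1}{52} = \frac{1}{48360}$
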